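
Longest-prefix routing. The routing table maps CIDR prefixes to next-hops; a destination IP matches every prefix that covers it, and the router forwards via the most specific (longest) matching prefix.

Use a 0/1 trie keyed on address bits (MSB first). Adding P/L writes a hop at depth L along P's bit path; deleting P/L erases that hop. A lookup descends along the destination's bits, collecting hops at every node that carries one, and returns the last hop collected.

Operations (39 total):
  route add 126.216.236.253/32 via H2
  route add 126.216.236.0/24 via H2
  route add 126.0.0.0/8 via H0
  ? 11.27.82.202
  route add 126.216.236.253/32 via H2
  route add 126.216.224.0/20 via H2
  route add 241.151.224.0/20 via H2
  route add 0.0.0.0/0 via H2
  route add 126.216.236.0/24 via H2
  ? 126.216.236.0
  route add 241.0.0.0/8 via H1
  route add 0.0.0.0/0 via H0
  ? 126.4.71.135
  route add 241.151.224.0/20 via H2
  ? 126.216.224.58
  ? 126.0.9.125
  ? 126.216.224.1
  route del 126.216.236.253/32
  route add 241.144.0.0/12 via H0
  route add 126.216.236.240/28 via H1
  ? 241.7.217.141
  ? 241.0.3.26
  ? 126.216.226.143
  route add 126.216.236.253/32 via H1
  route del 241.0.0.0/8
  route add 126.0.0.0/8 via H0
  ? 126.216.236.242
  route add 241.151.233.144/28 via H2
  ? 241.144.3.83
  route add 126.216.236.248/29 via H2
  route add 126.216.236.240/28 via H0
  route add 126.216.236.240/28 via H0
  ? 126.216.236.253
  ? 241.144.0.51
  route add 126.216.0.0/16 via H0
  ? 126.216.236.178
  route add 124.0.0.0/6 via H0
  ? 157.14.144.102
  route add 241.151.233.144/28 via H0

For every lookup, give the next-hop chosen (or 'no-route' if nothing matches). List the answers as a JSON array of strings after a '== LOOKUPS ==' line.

Trace:
  + 126.216.236.253/32 (H2) depth=32
  + 126.216.236.0/24 (H2) depth=24
  + 126.0.0.0/8 (H0) depth=8
  Q 11.27.82.202: descend 0 ; hops seen [∅] ; pick no-route
  + 126.216.236.253/32 (H2) depth=32
  + 126.216.224.0/20 (H2) depth=20
  + 241.151.224.0/20 (H2) depth=20
  + 0.0.0.0/0 (H2) depth=0
  + 126.216.236.0/24 (H2) depth=24
  Q 126.216.236.0: descend 011111101101100011101100 ; hops seen [H2,H0,H2,H2] ; pick H2
  + 241.0.0.0/8 (H1) depth=8
  + 0.0.0.0/0 (H0) depth=0
  Q 126.4.71.135: descend 01111110 ; hops seen [H0,H0] ; pick H0
  + 241.151.224.0/20 (H2) depth=20
  Q 126.216.224.58: descend 01111110110110001110 ; hops seen [H0,H0,H2] ; pick H2
  Q 126.0.9.125: descend 01111110 ; hops seen [H0,H0] ; pick H0
  Q 126.216.224.1: descend 01111110110110001110 ; hops seen [H0,H0,H2] ; pick H2
  - 126.216.236.253/32 clear@32
  + 241.144.0.0/12 (H0) depth=12
  + 126.216.236.240/28 (H1) depth=28
  Q 241.7.217.141: descend 11110001 ; hops seen [H0,H1] ; pick H1
  Q 241.0.3.26: descend 11110001 ; hops seen [H0,H1] ; pick H1
  Q 126.216.226.143: descend 01111110110110001110 ; hops seen [H0,H0,H2] ; pick H2
  + 126.216.236.253/32 (H1) depth=32
  - 241.0.0.0/8 clear@8
  + 126.0.0.0/8 (H0) depth=8
  Q 126.216.236.242: descend 0111111011011000111011001111 ; hops seen [H0,H0,H2,H2,H1] ; pick H1
  + 241.151.233.144/28 (H2) depth=28
  Q 241.144.3.83: descend 1111000110010 ; hops seen [H0,H0] ; pick H0
  + 126.216.236.248/29 (H2) depth=29
  + 126.216.236.240/28 (H0) depth=28
  + 126.216.236.240/28 (H0) depth=28
  Q 126.216.236.253: descend 01111110110110001110110011111101 ; hops seen [H0,H0,H2,H2,H0,H2,H1] ; pick H1
  Q 241.144.0.51: descend 1111000110010 ; hops seen [H0,H0] ; pick H0
  + 126.216.0.0/16 (H0) depth=16
  Q 126.216.236.178: descend 0111111011011000111011001 ; hops seen [H0,H0,H0,H2,H2] ; pick H2
  + 124.0.0.0/6 (H0) depth=6
  Q 157.14.144.102: descend 1 ; hops seen [H0] ; pick H0
  + 241.151.233.144/28 (H0) depth=28

== LOOKUPS ==
["no-route","H2","H0","H2","H0","H2","H1","H1","H2","H1","H0","H1","H0","H2","H0"]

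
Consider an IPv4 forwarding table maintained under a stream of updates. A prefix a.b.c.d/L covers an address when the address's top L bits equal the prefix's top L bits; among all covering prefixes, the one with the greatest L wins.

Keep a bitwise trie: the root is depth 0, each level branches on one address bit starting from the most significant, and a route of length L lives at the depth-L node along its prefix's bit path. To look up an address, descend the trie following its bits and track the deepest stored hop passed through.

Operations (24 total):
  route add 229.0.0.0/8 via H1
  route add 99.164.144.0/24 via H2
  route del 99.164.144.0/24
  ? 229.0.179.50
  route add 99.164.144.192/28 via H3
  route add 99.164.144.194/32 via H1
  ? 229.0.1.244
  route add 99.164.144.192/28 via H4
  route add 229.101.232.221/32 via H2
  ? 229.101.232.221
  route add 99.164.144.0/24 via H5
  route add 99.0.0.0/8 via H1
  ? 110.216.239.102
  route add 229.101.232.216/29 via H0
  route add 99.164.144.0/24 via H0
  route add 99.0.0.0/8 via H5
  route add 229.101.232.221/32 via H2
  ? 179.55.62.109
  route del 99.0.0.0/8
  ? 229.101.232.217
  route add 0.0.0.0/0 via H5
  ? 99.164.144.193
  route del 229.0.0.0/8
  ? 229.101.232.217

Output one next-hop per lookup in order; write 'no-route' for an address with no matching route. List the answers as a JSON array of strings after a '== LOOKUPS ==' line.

Process each operation:
  + 229.0.0.0/8 (H1) depth=8
  + 99.164.144.0/24 (H2) depth=24
  del 99.164.144.0/24 (clear depth 24)
  Q 229.0.179.50: descend 11100101 ; hops seen [H1] ; pick H1
  + 99.164.144.192/28 (H3) depth=28
  + 99.164.144.194/32 (H1) depth=32
  Q 229.0.1.244: descend 11100101 ; hops seen [H1] ; pick H1
  + 99.164.144.192/28 (H4) depth=28
  + 229.101.232.221/32 (H2) depth=32
  Q 229.101.232.221: descend 11100101011001011110100011011101 ; hops seen [H1,H2] ; pick H2
  + 99.164.144.0/24 (H5) depth=24
  + 99.0.0.0/8 (H1) depth=8
  Q 110.216.239.102: descend 0110 ; hops seen [∅] ; pick no-route
  + 229.101.232.216/29 (H0) depth=29
  + 99.164.144.0/24 (H0) depth=24
  + 99.0.0.0/8 (H5) depth=8
  + 229.101.232.221/32 (H2) depth=32
  Q 179.55.62.109: descend 1 ; hops seen [∅] ; pick no-route
  del 99.0.0.0/8 (clear depth 8)
  Q 229.101.232.217: descend 11100101011001011110100011011 ; hops seen [H1,H0] ; pick H0
  + 0.0.0.0/0 (H5) depth=0
  Q 99.164.144.193: descend 011000111010010010010000110000 ; hops seen [H5,H0,H4] ; pick H4
  del 229.0.0.0/8 (clear depth 8)
  Q 229.101.232.217: descend 11100101011001011110100011011 ; hops seen [H5,H0] ; pick H0

== LOOKUPS ==
["H1","H1","H2","no-route","no-route","H0","H4","H0"]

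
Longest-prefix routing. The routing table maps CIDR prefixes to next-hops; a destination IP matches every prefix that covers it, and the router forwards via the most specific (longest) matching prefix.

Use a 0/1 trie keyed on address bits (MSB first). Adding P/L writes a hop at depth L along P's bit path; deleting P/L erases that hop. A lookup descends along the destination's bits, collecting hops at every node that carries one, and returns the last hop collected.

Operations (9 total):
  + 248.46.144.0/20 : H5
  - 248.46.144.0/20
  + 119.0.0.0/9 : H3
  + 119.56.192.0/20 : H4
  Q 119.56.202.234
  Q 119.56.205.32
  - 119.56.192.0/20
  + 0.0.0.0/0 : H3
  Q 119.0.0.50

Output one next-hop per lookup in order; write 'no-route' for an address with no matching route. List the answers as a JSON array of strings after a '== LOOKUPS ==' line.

Trace:
  add 248.46.144.0/20 -> H5 at depth 20
  del 248.46.144.0/20 (clear depth 20)
  add 119.0.0.0/9 -> H3 at depth 9
  add 119.56.192.0/20 -> H4 at depth 20
  lookup 119.56.202.234: bits 01110111001110001100 walk d0:-→d1:-→d2:-→d3:-→d4:-→d5:-→d6:-→d7:-→d8:-→d9:H3→d10:-→d11:-→d12:-→d13:-→d14:-→d15:-→d16:-→d17:-→d18:-→d19:-→d20:H4 -> H4
  lookup 119.56.205.32: bits 01110111001110001100 walk d0:-→d1:-→d2:-→d3:-→d4:-→d5:-→d6:-→d7:-→d8:-→d9:H3→d10:-→d11:-→d12:-→d13:-→d14:-→d15:-→d16:-→d17:-→d18:-→d19:-→d20:H4 -> H4
  del 119.56.192.0/20 (clear depth 20)
  add 0.0.0.0/0 -> H3 at depth 0
  lookup 119.0.0.50: bits 0111011100 walk d0:H3→d1:-→d2:-→d3:-→d4:-→d5:-→d6:-→d7:-→d8:-→d9:H3→d10:- -> H3

== LOOKUPS ==
["H4","H4","H3"]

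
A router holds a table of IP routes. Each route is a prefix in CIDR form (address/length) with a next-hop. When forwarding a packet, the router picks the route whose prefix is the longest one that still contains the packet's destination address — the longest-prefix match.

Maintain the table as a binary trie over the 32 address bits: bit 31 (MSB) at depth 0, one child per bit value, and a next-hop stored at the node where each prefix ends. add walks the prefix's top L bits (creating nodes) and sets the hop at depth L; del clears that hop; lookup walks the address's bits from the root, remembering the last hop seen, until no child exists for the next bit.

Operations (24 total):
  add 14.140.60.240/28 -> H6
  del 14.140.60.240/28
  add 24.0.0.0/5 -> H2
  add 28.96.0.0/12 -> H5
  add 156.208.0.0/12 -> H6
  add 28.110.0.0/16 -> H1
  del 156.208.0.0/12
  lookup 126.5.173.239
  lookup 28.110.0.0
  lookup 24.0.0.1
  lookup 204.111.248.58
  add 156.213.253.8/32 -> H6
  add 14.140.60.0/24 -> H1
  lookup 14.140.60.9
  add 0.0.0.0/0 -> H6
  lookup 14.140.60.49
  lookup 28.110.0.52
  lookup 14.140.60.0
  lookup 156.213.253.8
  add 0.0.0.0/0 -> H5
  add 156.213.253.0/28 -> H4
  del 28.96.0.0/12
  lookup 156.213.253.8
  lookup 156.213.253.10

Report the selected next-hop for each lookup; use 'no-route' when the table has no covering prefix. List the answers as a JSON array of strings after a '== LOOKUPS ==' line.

Trace:
  add 14.140.60.240/28 -> H6 at depth 28
  del 14.140.60.240/28 (clear depth 28)
  add 24.0.0.0/5 -> H2 at depth 5
  add 28.96.0.0/12 -> H5 at depth 12
  add 156.208.0.0/12 -> H6 at depth 12
  add 28.110.0.0/16 -> H1 at depth 16
  del 156.208.0.0/12 (clear depth 12)
  lookup 126.5.173.239: bits 0 walk d0:-→d1:- -> no-route
  lookup 28.110.0.0: bits 0001110001101110 walk d0:-→d1:-→d2:-→d3:-→d4:-→d5:H2→d6:-→d7:-→d8:-→d9:-→d10:-→d11:-→d12:H5→d13:-→d14:-→d15:-→d16:H1 -> H1
  lookup 24.0.0.1: bits 00011 walk d0:-→d1:-→d2:-→d3:-→d4:-→d5:H2 -> H2
  lookup 204.111.248.58: bits 1 walk d0:-→d1:- -> no-route
  add 156.213.253.8/32 -> H6 at depth 32
  add 14.140.60.0/24 -> H1 at depth 24
  lookup 14.140.60.9: bits 000011101000110000111100 walk d0:-→d1:-→d2:-→d3:-→d4:-→d5:-→d6:-→d7:-→d8:-→d9:-→d10:-→d11:-→d12:-→d13:-→d14:-→d15:-→d16:-→d17:-→d18:-→d19:-→d20:-→d21:-→d22:-→d23:-→d24:H1 -> H1
  add 0.0.0.0/0 -> H6 at depth 0
  lookup 14.140.60.49: bits 000011101000110000111100 walk d0:H6→d1:-→d2:-→d3:-→d4:-→d5:-→d6:-→d7:-→d8:-→d9:-→d10:-→d11:-→d12:-→d13:-→d14:-→d15:-→d16:-→d17:-→d18:-→d19:-→d20:-→d21:-→d22:-→d23:-→d24:H1 -> H1
  lookup 28.110.0.52: bits 0001110001101110 walk d0:H6→d1:-→d2:-→d3:-→d4:-→d5:H2→d6:-→d7:-→d8:-→d9:-→d10:-→d11:-→d12:H5→d13:-→d14:-→d15:-→d16:H1 -> H1
  lookup 14.140.60.0: bits 000011101000110000111100 walk d0:H6→d1:-→d2:-→d3:-→d4:-→d5:-→d6:-→d7:-→d8:-→d9:-→d10:-→d11:-→d12:-→d13:-→d14:-→d15:-→d16:-→d17:-→d18:-→d19:-→d20:-→d21:-→d22:-→d23:-→d24:H1 -> H1
  lookup 156.213.253.8: bits 10011100110101011111110100001000 walk d0:H6→d1:-→d2:-→d3:-→d4:-→d5:-→d6:-→d7:-→d8:-→d9:-→d10:-→d11:-→d12:-→d13:-→d14:-→d15:-→d16:-→d17:-→d18:-→d19:-→d20:-→d21:-→d22:-→d23:-→d24:-→d25:-→d26:-→d27:-→d28:-→d29:-→d30:-→d31:-→d32:H6 -> H6
  add 0.0.0.0/0 -> H5 at depth 0
  add 156.213.253.0/28 -> H4 at depth 28
  del 28.96.0.0/12 (clear depth 12)
  lookup 156.213.253.8: bits 10011100110101011111110100001000 walk d0:H5→d1:-→d2:-→d3:-→d4:-→d5:-→d6:-→d7:-→d8:-→d9:-→d10:-→d11:-→d12:-→d13:-→d14:-→d15:-→d16:-→d17:-→d18:-→d19:-→d20:-→d21:-→d22:-→d23:-→d24:-→d25:-→d26:-→d27:-→d28:H4→d29:-→d30:-→d31:-→d32:H6 -> H6
  lookup 156.213.253.10: bits 100111001101010111111101000010 walk d0:H5→d1:-→d2:-→d3:-→d4:-→d5:-→d6:-→d7:-→d8:-→d9:-→d10:-→d11:-→d12:-→d13:-→d14:-→d15:-→d16:-→d17:-→d18:-→d19:-→d20:-→d21:-→d22:-→d23:-→d24:-→d25:-→d26:-→d27:-→d28:H4→d29:-→d30:- -> H4

== LOOKUPS ==
["no-route","H1","H2","no-route","H1","H1","H1","H1","H6","H6","H4"]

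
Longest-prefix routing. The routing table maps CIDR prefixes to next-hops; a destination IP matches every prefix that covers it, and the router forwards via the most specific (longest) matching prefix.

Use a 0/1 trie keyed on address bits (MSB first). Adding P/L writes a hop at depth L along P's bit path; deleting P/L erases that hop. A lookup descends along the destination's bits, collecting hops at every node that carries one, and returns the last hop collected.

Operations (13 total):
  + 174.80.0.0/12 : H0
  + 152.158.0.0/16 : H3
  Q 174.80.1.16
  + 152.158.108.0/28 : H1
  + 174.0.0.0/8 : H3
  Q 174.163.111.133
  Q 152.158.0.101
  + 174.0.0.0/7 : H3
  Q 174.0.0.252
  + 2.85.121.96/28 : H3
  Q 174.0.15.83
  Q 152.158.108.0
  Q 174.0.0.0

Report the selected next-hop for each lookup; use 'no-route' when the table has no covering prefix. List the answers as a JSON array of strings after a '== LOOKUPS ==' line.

Trace:
  + 174.80.0.0/12 (H0) depth=12
  + 152.158.0.0/16 (H3) depth=16
  ? 174.80.1.16  path d0:-→d1:-→d2:-→d3:-→d4:-→d5:-→d6:-→d7:-→d8:-→d9:-→d10:-→d11:-→d12:H0  best=H0
  + 152.158.108.0/28 (H1) depth=28
  + 174.0.0.0/8 (H3) depth=8
  ? 174.163.111.133  path d0:-→d1:-→d2:-→d3:-→d4:-→d5:-→d6:-→d7:-→d8:H3  best=H3
  ? 152.158.0.101  path d0:-→d1:-→d2:-→d3:-→d4:-→d5:-→d6:-→d7:-→d8:-→d9:-→d10:-→d11:-→d12:-→d13:-→d14:-→d15:-→d16:H3→d17:-  best=H3
  + 174.0.0.0/7 (H3) depth=7
  ? 174.0.0.252  path d0:-→d1:-→d2:-→d3:-→d4:-→d5:-→d6:-→d7:H3→d8:H3→d9:-  best=H3
  + 2.85.121.96/28 (H3) depth=28
  ? 174.0.15.83  path d0:-→d1:-→d2:-→d3:-→d4:-→d5:-→d6:-→d7:H3→d8:H3→d9:-  best=H3
  ? 152.158.108.0  path d0:-→d1:-→d2:-→d3:-→d4:-→d5:-→d6:-→d7:-→d8:-→d9:-→d10:-→d11:-→d12:-→d13:-→d14:-→d15:-→d16:H3→d17:-→d18:-→d19:-→d20:-→d21:-→d22:-→d23:-→d24:-→d25:-→d26:-→d27:-→d28:H1  best=H1
  ? 174.0.0.0  path d0:-→d1:-→d2:-→d3:-→d4:-→d5:-→d6:-→d7:H3→d8:H3→d9:-  best=H3

== LOOKUPS ==
["H0","H3","H3","H3","H3","H1","H3"]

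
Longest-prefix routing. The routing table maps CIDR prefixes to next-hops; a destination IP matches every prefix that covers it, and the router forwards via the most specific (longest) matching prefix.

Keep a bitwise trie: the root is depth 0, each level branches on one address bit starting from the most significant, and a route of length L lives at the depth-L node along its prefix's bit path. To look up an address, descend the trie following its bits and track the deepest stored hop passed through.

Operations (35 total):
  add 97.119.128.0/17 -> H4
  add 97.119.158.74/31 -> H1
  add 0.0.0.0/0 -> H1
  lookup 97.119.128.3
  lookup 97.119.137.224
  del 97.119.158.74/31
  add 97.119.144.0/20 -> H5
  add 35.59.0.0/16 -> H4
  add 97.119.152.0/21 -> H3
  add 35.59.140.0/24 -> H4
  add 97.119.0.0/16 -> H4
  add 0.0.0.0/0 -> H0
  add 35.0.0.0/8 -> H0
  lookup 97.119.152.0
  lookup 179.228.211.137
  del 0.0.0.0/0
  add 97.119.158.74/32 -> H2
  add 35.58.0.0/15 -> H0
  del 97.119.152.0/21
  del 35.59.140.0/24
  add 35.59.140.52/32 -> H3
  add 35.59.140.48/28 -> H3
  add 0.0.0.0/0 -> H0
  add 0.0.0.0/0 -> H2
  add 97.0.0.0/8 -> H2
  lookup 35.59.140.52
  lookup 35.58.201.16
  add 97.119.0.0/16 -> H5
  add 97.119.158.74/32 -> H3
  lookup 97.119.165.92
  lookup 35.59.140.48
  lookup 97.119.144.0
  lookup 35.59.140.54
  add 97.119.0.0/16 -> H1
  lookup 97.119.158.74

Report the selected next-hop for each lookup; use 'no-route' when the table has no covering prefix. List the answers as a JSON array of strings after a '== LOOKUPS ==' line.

Apply in order:
  + 97.119.128.0/17 (H4) depth=17
  + 97.119.158.74/31 (H1) depth=31
  + 0.0.0.0/0 (H1) depth=0
  ? 97.119.128.3  path d0:H1→d1:-→d2:-→d3:-→d4:-→d5:-→d6:-→d7:-→d8:-→d9:-→d10:-→d11:-→d12:-→d13:-→d14:-→d15:-→d16:-→d17:H4→d18:-→d19:-  best=H4
  ? 97.119.137.224  path d0:H1→d1:-→d2:-→d3:-→d4:-→d5:-→d6:-→d7:-→d8:-→d9:-→d10:-→d11:-→d12:-→d13:-→d14:-→d15:-→d16:-→d17:H4→d18:-→d19:-  best=H4
  - 97.119.158.74/31 clear@31
  + 97.119.144.0/20 (H5) depth=20
  + 35.59.0.0/16 (H4) depth=16
  + 97.119.152.0/21 (H3) depth=21
  + 35.59.140.0/24 (H4) depth=24
  + 97.119.0.0/16 (H4) depth=16
  + 0.0.0.0/0 (H0) depth=0
  + 35.0.0.0/8 (H0) depth=8
  ? 97.119.152.0  path d0:H0→d1:-→d2:-→d3:-→d4:-→d5:-→d6:-→d7:-→d8:-→d9:-→d10:-→d11:-→d12:-→d13:-→d14:-→d15:-→d16:H4→d17:H4→d18:-→d19:-→d20:H5→d21:H3  best=H3
  ? 179.228.211.137  path d0:H0  best=H0
  - 0.0.0.0/0 clear@0
  + 97.119.158.74/32 (H2) depth=32
  + 35.58.0.0/15 (H0) depth=15
  - 97.119.152.0/21 clear@21
  - 35.59.140.0/24 clear@24
  + 35.59.140.52/32 (H3) depth=32
  + 35.59.140.48/28 (H3) depth=28
  + 0.0.0.0/0 (H0) depth=0
  + 0.0.0.0/0 (H2) depth=0
  + 97.0.0.0/8 (H2) depth=8
  ? 35.59.140.52  path d0:H2→d1:-→d2:-→d3:-→d4:-→d5:-→d6:-→d7:-→d8:H0→d9:-→d10:-→d11:-→d12:-→d13:-→d14:-→d15:H0→d16:H4→d17:-→d18:-→d19:-→d20:-→d21:-→d22:-→d23:-→d24:-→d25:-→d26:-→d27:-→d28:H3→d29:-→d30:-→d31:-→d32:H3  best=H3
  ? 35.58.201.16  path d0:H2→d1:-→d2:-→d3:-→d4:-→d5:-→d6:-→d7:-→d8:H0→d9:-→d10:-→d11:-→d12:-→d13:-→d14:-→d15:H0  best=H0
  + 97.119.0.0/16 (H5) depth=16
  + 97.119.158.74/32 (H3) depth=32
  ? 97.119.165.92  path d0:H2→d1:-→d2:-→d3:-→d4:-→d5:-→d6:-→d7:-→d8:H2→d9:-→d10:-→d11:-→d12:-→d13:-→d14:-→d15:-→d16:H5→d17:H4→d18:-  best=H4
  ? 35.59.140.48  path d0:H2→d1:-→d2:-→d3:-→d4:-→d5:-→d6:-→d7:-→d8:H0→d9:-→d10:-→d11:-→d12:-→d13:-→d14:-→d15:H0→d16:H4→d17:-→d18:-→d19:-→d20:-→d21:-→d22:-→d23:-→d24:-→d25:-→d26:-→d27:-→d28:H3→d29:-  best=H3
  ? 97.119.144.0  path d0:H2→d1:-→d2:-→d3:-→d4:-→d5:-→d6:-→d7:-→d8:H2→d9:-→d10:-→d11:-→d12:-→d13:-→d14:-→d15:-→d16:H5→d17:H4→d18:-→d19:-→d20:H5  best=H5
  ? 35.59.140.54  path d0:H2→d1:-→d2:-→d3:-→d4:-→d5:-→d6:-→d7:-→d8:H0→d9:-→d10:-→d11:-→d12:-→d13:-→d14:-→d15:H0→d16:H4→d17:-→d18:-→d19:-→d20:-→d21:-→d22:-→d23:-→d24:-→d25:-→d26:-→d27:-→d28:H3→d29:-→d30:-  best=H3
  + 97.119.0.0/16 (H1) depth=16
  ? 97.119.158.74  path d0:H2→d1:-→d2:-→d3:-→d4:-→d5:-→d6:-→d7:-→d8:H2→d9:-→d10:-→d11:-→d12:-→d13:-→d14:-→d15:-→d16:H1→d17:H4→d18:-→d19:-→d20:H5→d21:-→d22:-→d23:-→d24:-→d25:-→d26:-→d27:-→d28:-→d29:-→d30:-→d31:-→d32:H3  best=H3

== LOOKUPS ==
["H4","H4","H3","H0","H3","H0","H4","H3","H5","H3","H3"]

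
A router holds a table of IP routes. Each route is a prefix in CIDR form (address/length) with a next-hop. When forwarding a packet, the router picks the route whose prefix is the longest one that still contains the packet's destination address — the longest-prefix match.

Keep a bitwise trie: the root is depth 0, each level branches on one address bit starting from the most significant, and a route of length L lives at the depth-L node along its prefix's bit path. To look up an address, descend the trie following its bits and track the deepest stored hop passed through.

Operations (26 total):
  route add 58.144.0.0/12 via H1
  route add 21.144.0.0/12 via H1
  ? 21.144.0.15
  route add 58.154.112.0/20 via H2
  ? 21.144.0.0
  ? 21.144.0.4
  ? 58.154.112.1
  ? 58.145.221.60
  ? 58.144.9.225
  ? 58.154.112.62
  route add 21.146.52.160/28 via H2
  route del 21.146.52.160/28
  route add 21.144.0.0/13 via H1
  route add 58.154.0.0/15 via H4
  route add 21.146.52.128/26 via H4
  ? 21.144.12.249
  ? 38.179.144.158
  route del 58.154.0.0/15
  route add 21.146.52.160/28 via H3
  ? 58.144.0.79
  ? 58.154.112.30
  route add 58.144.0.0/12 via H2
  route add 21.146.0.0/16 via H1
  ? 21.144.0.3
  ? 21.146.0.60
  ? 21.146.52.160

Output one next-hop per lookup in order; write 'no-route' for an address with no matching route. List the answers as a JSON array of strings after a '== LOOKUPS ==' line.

Trace:
  + 58.144.0.0/12 (H1) depth=12
  + 21.144.0.0/12 (H1) depth=12
  Q 21.144.0.15: descend 000101011001 ; hops seen [H1] ; pick H1
  + 58.154.112.0/20 (H2) depth=20
  Q 21.144.0.0: descend 000101011001 ; hops seen [H1] ; pick H1
  Q 21.144.0.4: descend 000101011001 ; hops seen [H1] ; pick H1
  Q 58.154.112.1: descend 00111010100110100111 ; hops seen [H1,H2] ; pick H2
  Q 58.145.221.60: descend 001110101001 ; hops seen [H1] ; pick H1
  Q 58.144.9.225: descend 001110101001 ; hops seen [H1] ; pick H1
  Q 58.154.112.62: descend 00111010100110100111 ; hops seen [H1,H2] ; pick H2
  + 21.146.52.160/28 (H2) depth=28
  - 21.146.52.160/28 clear@28
  + 21.144.0.0/13 (H1) depth=13
  + 58.154.0.0/15 (H4) depth=15
  + 21.146.52.128/26 (H4) depth=26
  Q 21.144.12.249: descend 00010101100100 ; hops seen [H1,H1] ; pick H1
  Q 38.179.144.158: descend 001 ; hops seen [∅] ; pick no-route
  - 58.154.0.0/15 clear@15
  + 21.146.52.160/28 (H3) depth=28
  Q 58.144.0.79: descend 001110101001 ; hops seen [H1] ; pick H1
  Q 58.154.112.30: descend 00111010100110100111 ; hops seen [H1,H2] ; pick H2
  + 58.144.0.0/12 (H2) depth=12
  + 21.146.0.0/16 (H1) depth=16
  Q 21.144.0.3: descend 00010101100100 ; hops seen [H1,H1] ; pick H1
  Q 21.146.0.60: descend 000101011001001000 ; hops seen [H1,H1,H1] ; pick H1
  Q 21.146.52.160: descend 0001010110010010001101001010 ; hops seen [H1,H1,H1,H4,H3] ; pick H3

== LOOKUPS ==
["H1","H1","H1","H2","H1","H1","H2","H1","no-route","H1","H2","H1","H1","H3"]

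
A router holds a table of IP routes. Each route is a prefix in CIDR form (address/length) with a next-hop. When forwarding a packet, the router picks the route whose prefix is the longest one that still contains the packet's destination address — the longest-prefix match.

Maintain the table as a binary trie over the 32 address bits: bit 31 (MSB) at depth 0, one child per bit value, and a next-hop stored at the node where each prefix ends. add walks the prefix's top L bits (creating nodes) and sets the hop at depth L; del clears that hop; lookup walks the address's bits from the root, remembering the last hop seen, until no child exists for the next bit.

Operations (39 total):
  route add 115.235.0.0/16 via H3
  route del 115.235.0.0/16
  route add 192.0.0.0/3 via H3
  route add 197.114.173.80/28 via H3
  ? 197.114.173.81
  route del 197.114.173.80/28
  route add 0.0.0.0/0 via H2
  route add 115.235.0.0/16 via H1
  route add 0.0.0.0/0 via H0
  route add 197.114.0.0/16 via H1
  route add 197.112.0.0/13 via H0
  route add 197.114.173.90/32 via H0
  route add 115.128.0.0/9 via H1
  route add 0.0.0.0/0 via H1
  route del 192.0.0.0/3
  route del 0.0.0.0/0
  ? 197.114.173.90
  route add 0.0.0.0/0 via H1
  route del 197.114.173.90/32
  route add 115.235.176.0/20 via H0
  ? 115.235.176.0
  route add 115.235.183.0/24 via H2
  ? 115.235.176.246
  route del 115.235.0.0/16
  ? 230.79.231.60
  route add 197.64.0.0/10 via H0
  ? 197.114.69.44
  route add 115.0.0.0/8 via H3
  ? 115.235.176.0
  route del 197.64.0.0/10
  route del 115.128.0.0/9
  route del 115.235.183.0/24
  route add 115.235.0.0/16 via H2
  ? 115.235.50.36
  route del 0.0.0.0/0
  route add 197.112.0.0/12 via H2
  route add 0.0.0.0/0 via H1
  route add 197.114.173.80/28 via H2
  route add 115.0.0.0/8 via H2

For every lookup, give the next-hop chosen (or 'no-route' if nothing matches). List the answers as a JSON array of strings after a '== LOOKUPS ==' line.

Trace:
  add 115.235.0.0/16 -> H3 at depth 16
  - 115.235.0.0/16 clear@16
  add 192.0.0.0/3 -> H3 at depth 3
  add 197.114.173.80/28 -> H3 at depth 28
  ? 197.114.173.81  path d0:-→d1:-→d2:-→d3:H3→d4:-→d5:-→d6:-→d7:-→d8:-→d9:-→d10:-→d11:-→d12:-→d13:-→d14:-→d15:-→d16:-→d17:-→d18:-→d19:-→d20:-→d21:-→d22:-→d23:-→d24:-→d25:-→d26:-→d27:-→d28:H3  best=H3
  - 197.114.173.80/28 clear@28
  add 0.0.0.0/0 -> H2 at depth 0
  add 115.235.0.0/16 -> H1 at depth 16
  add 0.0.0.0/0 -> H0 at depth 0
  add 197.114.0.0/16 -> H1 at depth 16
  add 197.112.0.0/13 -> H0 at depth 13
  add 197.114.173.90/32 -> H0 at depth 32
  add 115.128.0.0/9 -> H1 at depth 9
  add 0.0.0.0/0 -> H1 at depth 0
  - 192.0.0.0/3 clear@3
  - 0.0.0.0/0 clear@0
  ? 197.114.173.90  path d0:-→d1:-→d2:-→d3:-→d4:-→d5:-→d6:-→d7:-→d8:-→d9:-→d10:-→d11:-→d12:-→d13:H0→d14:-→d15:-→d16:H1→d17:-→d18:-→d19:-→d20:-→d21:-→d22:-→d23:-→d24:-→d25:-→d26:-→d27:-→d28:-→d29:-→d30:-→d31:-→d32:H0  best=H0
  add 0.0.0.0/0 -> H1 at depth 0
  - 197.114.173.90/32 clear@32
  add 115.235.176.0/20 -> H0 at depth 20
  ? 115.235.176.0  path d0:H1→d1:-→d2:-→d3:-→d4:-→d5:-→d6:-→d7:-→d8:-→d9:H1→d10:-→d11:-→d12:-→d13:-→d14:-→d15:-→d16:H1→d17:-→d18:-→d19:-→d20:H0  best=H0
  add 115.235.183.0/24 -> H2 at depth 24
  ? 115.235.176.246  path d0:H1→d1:-→d2:-→d3:-→d4:-→d5:-→d6:-→d7:-→d8:-→d9:H1→d10:-→d11:-→d12:-→d13:-→d14:-→d15:-→d16:H1→d17:-→d18:-→d19:-→d20:H0→d21:-  best=H0
  - 115.235.0.0/16 clear@16
  ? 230.79.231.60  path d0:H1→d1:-→d2:-  best=H1
  add 197.64.0.0/10 -> H0 at depth 10
  ? 197.114.69.44  path d0:H1→d1:-→d2:-→d3:-→d4:-→d5:-→d6:-→d7:-→d8:-→d9:-→d10:H0→d11:-→d12:-→d13:H0→d14:-→d15:-→d16:H1  best=H1
  add 115.0.0.0/8 -> H3 at depth 8
  ? 115.235.176.0  path d0:H1→d1:-→d2:-→d3:-→d4:-→d5:-→d6:-→d7:-→d8:H3→d9:H1→d10:-→d11:-→d12:-→d13:-→d14:-→d15:-→d16:-→d17:-→d18:-→d19:-→d20:H0→d21:-  best=H0
  - 197.64.0.0/10 clear@10
  - 115.128.0.0/9 clear@9
  - 115.235.183.0/24 clear@24
  add 115.235.0.0/16 -> H2 at depth 16
  ? 115.235.50.36  path d0:H1→d1:-→d2:-→d3:-→d4:-→d5:-→d6:-→d7:-→d8:H3→d9:-→d10:-→d11:-→d12:-→d13:-→d14:-→d15:-→d16:H2  best=H2
  - 0.0.0.0/0 clear@0
  add 197.112.0.0/12 -> H2 at depth 12
  add 0.0.0.0/0 -> H1 at depth 0
  add 197.114.173.80/28 -> H2 at depth 28
  add 115.0.0.0/8 -> H2 at depth 8

== LOOKUPS ==
["H3","H0","H0","H0","H1","H1","H0","H2"]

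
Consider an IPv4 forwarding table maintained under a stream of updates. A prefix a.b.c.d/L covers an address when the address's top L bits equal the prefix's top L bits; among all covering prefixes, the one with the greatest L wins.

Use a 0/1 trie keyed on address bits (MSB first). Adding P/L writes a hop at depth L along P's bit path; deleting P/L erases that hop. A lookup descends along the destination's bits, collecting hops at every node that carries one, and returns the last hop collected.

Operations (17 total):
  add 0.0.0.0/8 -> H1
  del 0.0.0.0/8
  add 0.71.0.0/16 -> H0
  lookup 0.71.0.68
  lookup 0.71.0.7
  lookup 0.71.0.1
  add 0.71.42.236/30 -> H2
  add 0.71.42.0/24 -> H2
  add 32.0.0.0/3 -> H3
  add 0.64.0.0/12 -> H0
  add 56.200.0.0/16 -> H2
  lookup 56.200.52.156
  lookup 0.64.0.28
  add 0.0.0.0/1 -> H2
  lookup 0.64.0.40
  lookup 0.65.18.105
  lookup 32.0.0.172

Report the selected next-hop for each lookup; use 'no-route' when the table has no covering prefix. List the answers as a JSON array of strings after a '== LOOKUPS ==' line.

Apply in order:
  add 0.0.0.0/8 -> H1 at depth 8
  del 0.0.0.0/8 (clear depth 8)
  add 0.71.0.0/16 -> H0 at depth 16
  ? 0.71.0.68  path d0:-→d1:-→d2:-→d3:-→d4:-→d5:-→d6:-→d7:-→d8:-→d9:-→d10:-→d11:-→d12:-→d13:-→d14:-→d15:-→d16:H0  best=H0
  ? 0.71.0.7  path d0:-→d1:-→d2:-→d3:-→d4:-→d5:-→d6:-→d7:-→d8:-→d9:-→d10:-→d11:-→d12:-→d13:-→d14:-→d15:-→d16:H0  best=H0
  ? 0.71.0.1  path d0:-→d1:-→d2:-→d3:-→d4:-→d5:-→d6:-→d7:-→d8:-→d9:-→d10:-→d11:-→d12:-→d13:-→d14:-→d15:-→d16:H0  best=H0
  add 0.71.42.236/30 -> H2 at depth 30
  add 0.71.42.0/24 -> H2 at depth 24
  add 32.0.0.0/3 -> H3 at depth 3
  add 0.64.0.0/12 -> H0 at depth 12
  add 56.200.0.0/16 -> H2 at depth 16
  ? 56.200.52.156  path d0:-→d1:-→d2:-→d3:H3→d4:-→d5:-→d6:-→d7:-→d8:-→d9:-→d10:-→d11:-→d12:-→d13:-→d14:-→d15:-→d16:H2  best=H2
  ? 0.64.0.28  path d0:-→d1:-→d2:-→d3:-→d4:-→d5:-→d6:-→d7:-→d8:-→d9:-→d10:-→d11:-→d12:H0→d13:-  best=H0
  add 0.0.0.0/1 -> H2 at depth 1
  ? 0.64.0.40  path d0:-→d1:H2→d2:-→d3:-→d4:-→d5:-→d6:-→d7:-→d8:-→d9:-→d10:-→d11:-→d12:H0→d13:-  best=H0
  ? 0.65.18.105  path d0:-→d1:H2→d2:-→d3:-→d4:-→d5:-→d6:-→d7:-→d8:-→d9:-→d10:-→d11:-→d12:H0→d13:-  best=H0
  ? 32.0.0.172  path d0:-→d1:H2→d2:-→d3:H3  best=H3

== LOOKUPS ==
["H0","H0","H0","H2","H0","H0","H0","H3"]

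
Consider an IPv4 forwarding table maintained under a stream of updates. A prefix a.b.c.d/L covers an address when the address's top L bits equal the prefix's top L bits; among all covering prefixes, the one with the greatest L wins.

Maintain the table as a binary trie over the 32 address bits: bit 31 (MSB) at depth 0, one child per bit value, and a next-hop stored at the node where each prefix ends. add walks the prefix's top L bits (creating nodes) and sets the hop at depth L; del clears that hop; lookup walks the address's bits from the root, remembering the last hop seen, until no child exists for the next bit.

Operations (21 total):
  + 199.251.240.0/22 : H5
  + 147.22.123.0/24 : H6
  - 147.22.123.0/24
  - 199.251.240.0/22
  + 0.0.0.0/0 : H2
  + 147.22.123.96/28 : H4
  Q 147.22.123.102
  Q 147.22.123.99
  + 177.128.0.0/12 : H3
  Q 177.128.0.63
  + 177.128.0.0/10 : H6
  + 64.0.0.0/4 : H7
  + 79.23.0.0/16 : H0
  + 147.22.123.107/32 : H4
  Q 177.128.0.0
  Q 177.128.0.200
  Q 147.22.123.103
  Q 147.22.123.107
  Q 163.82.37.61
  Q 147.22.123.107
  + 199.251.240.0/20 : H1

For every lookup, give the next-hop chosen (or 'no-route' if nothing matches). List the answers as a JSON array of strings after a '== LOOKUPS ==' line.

Trace:
  + 199.251.240.0/22 (H5) depth=22
  + 147.22.123.0/24 (H6) depth=24
  del 147.22.123.0/24 (clear depth 24)
  del 199.251.240.0/22 (clear depth 22)
  + 0.0.0.0/0 (H2) depth=0
  + 147.22.123.96/28 (H4) depth=28
  lookup 147.22.123.102: bits 1001001100010110011110110110 walk d0:H2→d1:-→d2:-→d3:-→d4:-→d5:-→d6:-→d7:-→d8:-→d9:-→d10:-→d11:-→d12:-→d13:-→d14:-→d15:-→d16:-→d17:-→d18:-→d19:-→d20:-→d21:-→d22:-→d23:-→d24:-→d25:-→d26:-→d27:-→d28:H4 -> H4
  lookup 147.22.123.99: bits 1001001100010110011110110110 walk d0:H2→d1:-→d2:-→d3:-→d4:-→d5:-→d6:-→d7:-→d8:-→d9:-→d10:-→d11:-→d12:-→d13:-→d14:-→d15:-→d16:-→d17:-→d18:-→d19:-→d20:-→d21:-→d22:-→d23:-→d24:-→d25:-→d26:-→d27:-→d28:H4 -> H4
  + 177.128.0.0/12 (H3) depth=12
  lookup 177.128.0.63: bits 101100011000 walk d0:H2→d1:-→d2:-→d3:-→d4:-→d5:-→d6:-→d7:-→d8:-→d9:-→d10:-→d11:-→d12:H3 -> H3
  + 177.128.0.0/10 (H6) depth=10
  + 64.0.0.0/4 (H7) depth=4
  + 79.23.0.0/16 (H0) depth=16
  + 147.22.123.107/32 (H4) depth=32
  lookup 177.128.0.0: bits 101100011000 walk d0:H2→d1:-→d2:-→d3:-→d4:-→d5:-→d6:-→d7:-→d8:-→d9:-→d10:H6→d11:-→d12:H3 -> H3
  lookup 177.128.0.200: bits 101100011000 walk d0:H2→d1:-→d2:-→d3:-→d4:-→d5:-→d6:-→d7:-→d8:-→d9:-→d10:H6→d11:-→d12:H3 -> H3
  lookup 147.22.123.103: bits 1001001100010110011110110110 walk d0:H2→d1:-→d2:-→d3:-→d4:-→d5:-→d6:-→d7:-→d8:-→d9:-→d10:-→d11:-→d12:-→d13:-→d14:-→d15:-→d16:-→d17:-→d18:-→d19:-→d20:-→d21:-→d22:-→d23:-→d24:-→d25:-→d26:-→d27:-→d28:H4 -> H4
  lookup 147.22.123.107: bits 10010011000101100111101101101011 walk d0:H2→d1:-→d2:-→d3:-→d4:-→d5:-→d6:-→d7:-→d8:-→d9:-→d10:-→d11:-→d12:-→d13:-→d14:-→d15:-→d16:-→d17:-→d18:-→d19:-→d20:-→d21:-→d22:-→d23:-→d24:-→d25:-→d26:-→d27:-→d28:H4→d29:-→d30:-→d31:-→d32:H4 -> H4
  lookup 163.82.37.61: bits 101 walk d0:H2→d1:-→d2:-→d3:- -> H2
  lookup 147.22.123.107: bits 10010011000101100111101101101011 walk d0:H2→d1:-→d2:-→d3:-→d4:-→d5:-→d6:-→d7:-→d8:-→d9:-→d10:-→d11:-→d12:-→d13:-→d14:-→d15:-→d16:-→d17:-→d18:-→d19:-→d20:-→d21:-→d22:-→d23:-→d24:-→d25:-→d26:-→d27:-→d28:H4→d29:-→d30:-→d31:-→d32:H4 -> H4
  + 199.251.240.0/20 (H1) depth=20

== LOOKUPS ==
["H4","H4","H3","H3","H3","H4","H4","H2","H4"]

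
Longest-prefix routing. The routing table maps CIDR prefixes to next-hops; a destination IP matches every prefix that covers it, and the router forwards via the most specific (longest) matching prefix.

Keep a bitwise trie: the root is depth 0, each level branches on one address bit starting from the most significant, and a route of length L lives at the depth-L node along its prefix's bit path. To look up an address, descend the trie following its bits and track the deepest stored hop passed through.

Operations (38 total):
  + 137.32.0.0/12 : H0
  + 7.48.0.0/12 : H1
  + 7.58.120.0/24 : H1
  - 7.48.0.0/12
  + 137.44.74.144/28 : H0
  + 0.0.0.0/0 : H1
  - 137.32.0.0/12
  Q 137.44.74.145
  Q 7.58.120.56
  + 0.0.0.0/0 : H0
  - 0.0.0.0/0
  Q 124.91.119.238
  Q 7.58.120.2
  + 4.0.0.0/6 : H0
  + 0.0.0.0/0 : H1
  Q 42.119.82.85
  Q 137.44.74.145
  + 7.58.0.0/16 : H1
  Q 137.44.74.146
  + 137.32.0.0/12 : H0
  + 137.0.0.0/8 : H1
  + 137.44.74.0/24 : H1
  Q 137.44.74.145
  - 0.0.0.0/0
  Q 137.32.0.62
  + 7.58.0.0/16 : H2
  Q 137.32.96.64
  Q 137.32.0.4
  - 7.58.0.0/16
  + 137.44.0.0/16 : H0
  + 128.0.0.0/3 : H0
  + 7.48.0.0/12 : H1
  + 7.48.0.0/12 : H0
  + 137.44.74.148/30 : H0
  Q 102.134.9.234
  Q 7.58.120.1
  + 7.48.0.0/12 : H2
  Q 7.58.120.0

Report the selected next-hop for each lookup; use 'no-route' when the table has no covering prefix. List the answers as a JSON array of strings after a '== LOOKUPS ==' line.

Apply in order:
  + 137.32.0.0/12 (H0) depth=12
  + 7.48.0.0/12 (H1) depth=12
  + 7.58.120.0/24 (H1) depth=24
  del 7.48.0.0/12 (clear depth 12)
  + 137.44.74.144/28 (H0) depth=28
  + 0.0.0.0/0 (H1) depth=0
  del 137.32.0.0/12 (clear depth 12)
  Q 137.44.74.145: descend 1000100100101100010010101001 ; hops seen [H1,H0] ; pick H0
  Q 7.58.120.56: descend 000001110011101001111000 ; hops seen [H1,H1] ; pick H1
  + 0.0.0.0/0 (H0) depth=0
  del 0.0.0.0/0 (clear depth 0)
  Q 124.91.119.238: descend 0 ; hops seen [∅] ; pick no-route
  Q 7.58.120.2: descend 000001110011101001111000 ; hops seen [H1] ; pick H1
  + 4.0.0.0/6 (H0) depth=6
  + 0.0.0.0/0 (H1) depth=0
  Q 42.119.82.85: descend 00 ; hops seen [H1] ; pick H1
  Q 137.44.74.145: descend 1000100100101100010010101001 ; hops seen [H1,H0] ; pick H0
  + 7.58.0.0/16 (H1) depth=16
  Q 137.44.74.146: descend 1000100100101100010010101001 ; hops seen [H1,H0] ; pick H0
  + 137.32.0.0/12 (H0) depth=12
  + 137.0.0.0/8 (H1) depth=8
  + 137.44.74.0/24 (H1) depth=24
  Q 137.44.74.145: descend 1000100100101100010010101001 ; hops seen [H1,H1,H0,H1,H0] ; pick H0
  del 0.0.0.0/0 (clear depth 0)
  Q 137.32.0.62: descend 100010010010 ; hops seen [H1,H0] ; pick H0
  + 7.58.0.0/16 (H2) depth=16
  Q 137.32.96.64: descend 100010010010 ; hops seen [H1,H0] ; pick H0
  Q 137.32.0.4: descend 100010010010 ; hops seen [H1,H0] ; pick H0
  del 7.58.0.0/16 (clear depth 16)
  + 137.44.0.0/16 (H0) depth=16
  + 128.0.0.0/3 (H0) depth=3
  + 7.48.0.0/12 (H1) depth=12
  + 7.48.0.0/12 (H0) depth=12
  + 137.44.74.148/30 (H0) depth=30
  Q 102.134.9.234: descend 0 ; hops seen [∅] ; pick no-route
  Q 7.58.120.1: descend 000001110011101001111000 ; hops seen [H0,H0,H1] ; pick H1
  + 7.48.0.0/12 (H2) depth=12
  Q 7.58.120.0: descend 000001110011101001111000 ; hops seen [H0,H2,H1] ; pick H1

== LOOKUPS ==
["H0","H1","no-route","H1","H1","H0","H0","H0","H0","H0","H0","no-route","H1","H1"]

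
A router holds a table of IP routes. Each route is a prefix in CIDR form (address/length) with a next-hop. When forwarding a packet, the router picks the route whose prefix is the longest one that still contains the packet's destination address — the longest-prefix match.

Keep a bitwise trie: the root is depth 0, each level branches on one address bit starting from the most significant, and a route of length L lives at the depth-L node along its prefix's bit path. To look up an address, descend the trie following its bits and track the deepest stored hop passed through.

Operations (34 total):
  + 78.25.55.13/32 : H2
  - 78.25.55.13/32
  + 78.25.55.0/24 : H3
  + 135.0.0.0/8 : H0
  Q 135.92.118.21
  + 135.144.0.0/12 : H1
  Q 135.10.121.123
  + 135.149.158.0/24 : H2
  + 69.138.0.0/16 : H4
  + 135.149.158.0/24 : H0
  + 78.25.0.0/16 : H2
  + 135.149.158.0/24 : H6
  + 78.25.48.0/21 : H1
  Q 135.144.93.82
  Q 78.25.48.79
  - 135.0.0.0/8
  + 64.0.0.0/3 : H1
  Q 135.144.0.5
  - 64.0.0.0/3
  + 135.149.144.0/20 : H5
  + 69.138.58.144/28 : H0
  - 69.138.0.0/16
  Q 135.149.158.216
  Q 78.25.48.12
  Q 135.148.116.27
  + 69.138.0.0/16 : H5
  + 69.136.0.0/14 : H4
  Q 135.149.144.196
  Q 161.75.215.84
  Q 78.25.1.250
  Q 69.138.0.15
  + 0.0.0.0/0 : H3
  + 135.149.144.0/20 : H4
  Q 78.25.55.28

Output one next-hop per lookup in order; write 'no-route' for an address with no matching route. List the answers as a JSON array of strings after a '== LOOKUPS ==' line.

Apply in order:
  + 78.25.55.13/32 (H2) depth=32
  - 78.25.55.13/32 clear@32
  + 78.25.55.0/24 (H3) depth=24
  + 135.0.0.0/8 (H0) depth=8
  Q 135.92.118.21: descend 10000111 ; hops seen [H0] ; pick H0
  + 135.144.0.0/12 (H1) depth=12
  Q 135.10.121.123: descend 10000111 ; hops seen [H0] ; pick H0
  + 135.149.158.0/24 (H2) depth=24
  + 69.138.0.0/16 (H4) depth=16
  + 135.149.158.0/24 (H0) depth=24
  + 78.25.0.0/16 (H2) depth=16
  + 135.149.158.0/24 (H6) depth=24
  + 78.25.48.0/21 (H1) depth=21
  Q 135.144.93.82: descend 1000011110010 ; hops seen [H0,H1] ; pick H1
  Q 78.25.48.79: descend 010011100001100100110 ; hops seen [H2,H1] ; pick H1
  - 135.0.0.0/8 clear@8
  + 64.0.0.0/3 (H1) depth=3
  Q 135.144.0.5: descend 1000011110010 ; hops seen [H1] ; pick H1
  - 64.0.0.0/3 clear@3
  + 135.149.144.0/20 (H5) depth=20
  + 69.138.58.144/28 (H0) depth=28
  - 69.138.0.0/16 clear@16
  Q 135.149.158.216: descend 100001111001010110011110 ; hops seen [H1,H5,H6] ; pick H6
  Q 78.25.48.12: descend 010011100001100100110 ; hops seen [H2,H1] ; pick H1
  Q 135.148.116.27: descend 100001111001010 ; hops seen [H1] ; pick H1
  + 69.138.0.0/16 (H5) depth=16
  + 69.136.0.0/14 (H4) depth=14
  Q 135.149.144.196: descend 10000111100101011001 ; hops seen [H1,H5] ; pick H5
  Q 161.75.215.84: descend 10 ; hops seen [∅] ; pick no-route
  Q 78.25.1.250: descend 010011100001100100 ; hops seen [H2] ; pick H2
  Q 69.138.0.15: descend 010001011000101000 ; hops seen [H4,H5] ; pick H5
  + 0.0.0.0/0 (H3) depth=0
  + 135.149.144.0/20 (H4) depth=20
  Q 78.25.55.28: descend 010011100001100100110111000 ; hops seen [H3,H2,H1,H3] ; pick H3

== LOOKUPS ==
["H0","H0","H1","H1","H1","H6","H1","H1","H5","no-route","H2","H5","H3"]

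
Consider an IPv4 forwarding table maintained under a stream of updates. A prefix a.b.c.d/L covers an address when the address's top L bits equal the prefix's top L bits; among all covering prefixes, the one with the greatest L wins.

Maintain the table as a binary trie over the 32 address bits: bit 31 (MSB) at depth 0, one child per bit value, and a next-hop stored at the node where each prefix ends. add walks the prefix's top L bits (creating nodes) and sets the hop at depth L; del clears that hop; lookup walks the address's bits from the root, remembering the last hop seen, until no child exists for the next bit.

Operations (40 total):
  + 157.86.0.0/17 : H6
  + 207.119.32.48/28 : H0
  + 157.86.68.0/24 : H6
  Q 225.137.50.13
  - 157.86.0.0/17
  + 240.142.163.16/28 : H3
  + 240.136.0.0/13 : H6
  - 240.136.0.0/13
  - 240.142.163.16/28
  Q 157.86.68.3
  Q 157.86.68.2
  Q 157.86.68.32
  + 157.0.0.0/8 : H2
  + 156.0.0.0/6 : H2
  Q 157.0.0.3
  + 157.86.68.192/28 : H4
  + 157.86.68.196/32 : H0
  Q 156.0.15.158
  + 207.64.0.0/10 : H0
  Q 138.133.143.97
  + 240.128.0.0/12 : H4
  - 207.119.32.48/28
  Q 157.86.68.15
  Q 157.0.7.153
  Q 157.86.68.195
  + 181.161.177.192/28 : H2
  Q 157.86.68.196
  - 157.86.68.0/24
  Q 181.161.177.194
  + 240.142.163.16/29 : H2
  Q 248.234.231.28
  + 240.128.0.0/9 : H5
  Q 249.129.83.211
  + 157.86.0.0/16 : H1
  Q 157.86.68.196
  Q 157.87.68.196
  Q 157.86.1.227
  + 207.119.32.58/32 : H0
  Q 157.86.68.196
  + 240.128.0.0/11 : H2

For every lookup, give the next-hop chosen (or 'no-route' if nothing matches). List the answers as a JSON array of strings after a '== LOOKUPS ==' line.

Process each operation:
  + 157.86.0.0/17 (H6) depth=17
  + 207.119.32.48/28 (H0) depth=28
  + 157.86.68.0/24 (H6) depth=24
  ? 225.137.50.13  path d0:-→d1:-→d2:-  best=no-route
  del 157.86.0.0/17 (clear depth 17)
  + 240.142.163.16/28 (H3) depth=28
  + 240.136.0.0/13 (H6) depth=13
  del 240.136.0.0/13 (clear depth 13)
  del 240.142.163.16/28 (clear depth 28)
  ? 157.86.68.3  path d0:-→d1:-→d2:-→d3:-→d4:-→d5:-→d6:-→d7:-→d8:-→d9:-→d10:-→d11:-→d12:-→d13:-→d14:-→d15:-→d16:-→d17:-→d18:-→d19:-→d20:-→d21:-→d22:-→d23:-→d24:H6  best=H6
  ? 157.86.68.2  path d0:-→d1:-→d2:-→d3:-→d4:-→d5:-→d6:-→d7:-→d8:-→d9:-→d10:-→d11:-→d12:-→d13:-→d14:-→d15:-→d16:-→d17:-→d18:-→d19:-→d20:-→d21:-→d22:-→d23:-→d24:H6  best=H6
  ? 157.86.68.32  path d0:-→d1:-→d2:-→d3:-→d4:-→d5:-→d6:-→d7:-→d8:-→d9:-→d10:-→d11:-→d12:-→d13:-→d14:-→d15:-→d16:-→d17:-→d18:-→d19:-→d20:-→d21:-→d22:-→d23:-→d24:H6  best=H6
  + 157.0.0.0/8 (H2) depth=8
  + 156.0.0.0/6 (H2) depth=6
  ? 157.0.0.3  path d0:-→d1:-→d2:-→d3:-→d4:-→d5:-→d6:H2→d7:-→d8:H2→d9:-  best=H2
  + 157.86.68.192/28 (H4) depth=28
  + 157.86.68.196/32 (H0) depth=32
  ? 156.0.15.158  path d0:-→d1:-→d2:-→d3:-→d4:-→d5:-→d6:H2→d7:-  best=H2
  + 207.64.0.0/10 (H0) depth=10
  ? 138.133.143.97  path d0:-→d1:-→d2:-→d3:-  best=no-route
  + 240.128.0.0/12 (H4) depth=12
  del 207.119.32.48/28 (clear depth 28)
  ? 157.86.68.15  path d0:-→d1:-→d2:-→d3:-→d4:-→d5:-→d6:H2→d7:-→d8:H2→d9:-→d10:-→d11:-→d12:-→d13:-→d14:-→d15:-→d16:-→d17:-→d18:-→d19:-→d20:-→d21:-→d22:-→d23:-→d24:H6  best=H6
  ? 157.0.7.153  path d0:-→d1:-→d2:-→d3:-→d4:-→d5:-→d6:H2→d7:-→d8:H2→d9:-  best=H2
  ? 157.86.68.195  path d0:-→d1:-→d2:-→d3:-→d4:-→d5:-→d6:H2→d7:-→d8:H2→d9:-→d10:-→d11:-→d12:-→d13:-→d14:-→d15:-→d16:-→d17:-→d18:-→d19:-→d20:-→d21:-→d22:-→d23:-→d24:H6→d25:-→d26:-→d27:-→d28:H4→d29:-  best=H4
  + 181.161.177.192/28 (H2) depth=28
  ? 157.86.68.196  path d0:-→d1:-→d2:-→d3:-→d4:-→d5:-→d6:H2→d7:-→d8:H2→d9:-→d10:-→d11:-→d12:-→d13:-→d14:-→d15:-→d16:-→d17:-→d18:-→d19:-→d20:-→d21:-→d22:-→d23:-→d24:H6→d25:-→d26:-→d27:-→d28:H4→d29:-→d30:-→d31:-→d32:H0  best=H0
  del 157.86.68.0/24 (clear depth 24)
  ? 181.161.177.194  path d0:-→d1:-→d2:-→d3:-→d4:-→d5:-→d6:-→d7:-→d8:-→d9:-→d10:-→d11:-→d12:-→d13:-→d14:-→d15:-→d16:-→d17:-→d18:-→d19:-→d20:-→d21:-→d22:-→d23:-→d24:-→d25:-→d26:-→d27:-→d28:H2  best=H2
  + 240.142.163.16/29 (H2) depth=29
  ? 248.234.231.28  path d0:-→d1:-→d2:-→d3:-→d4:-  best=no-route
  + 240.128.0.0/9 (H5) depth=9
  ? 249.129.83.211  path d0:-→d1:-→d2:-→d3:-→d4:-  best=no-route
  + 157.86.0.0/16 (H1) depth=16
  ? 157.86.68.196  path d0:-→d1:-→d2:-→d3:-→d4:-→d5:-→d6:H2→d7:-→d8:H2→d9:-→d10:-→d11:-→d12:-→d13:-→d14:-→d15:-→d16:H1→d17:-→d18:-→d19:-→d20:-→d21:-→d22:-→d23:-→d24:-→d25:-→d26:-→d27:-→d28:H4→d29:-→d30:-→d31:-→d32:H0  best=H0
  ? 157.87.68.196  path d0:-→d1:-→d2:-→d3:-→d4:-→d5:-→d6:H2→d7:-→d8:H2→d9:-→d10:-→d11:-→d12:-→d13:-→d14:-→d15:-  best=H2
  ? 157.86.1.227  path d0:-→d1:-→d2:-→d3:-→d4:-→d5:-→d6:H2→d7:-→d8:H2→d9:-→d10:-→d11:-→d12:-→d13:-→d14:-→d15:-→d16:H1→d17:-  best=H1
  + 207.119.32.58/32 (H0) depth=32
  ? 157.86.68.196  path d0:-→d1:-→d2:-→d3:-→d4:-→d5:-→d6:H2→d7:-→d8:H2→d9:-→d10:-→d11:-→d12:-→d13:-→d14:-→d15:-→d16:H1→d17:-→d18:-→d19:-→d20:-→d21:-→d22:-→d23:-→d24:-→d25:-→d26:-→d27:-→d28:H4→d29:-→d30:-→d31:-→d32:H0  best=H0
  + 240.128.0.0/11 (H2) depth=11

== LOOKUPS ==
["no-route","H6","H6","H6","H2","H2","no-route","H6","H2","H4","H0","H2","no-route","no-route","H0","H2","H1","H0"]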